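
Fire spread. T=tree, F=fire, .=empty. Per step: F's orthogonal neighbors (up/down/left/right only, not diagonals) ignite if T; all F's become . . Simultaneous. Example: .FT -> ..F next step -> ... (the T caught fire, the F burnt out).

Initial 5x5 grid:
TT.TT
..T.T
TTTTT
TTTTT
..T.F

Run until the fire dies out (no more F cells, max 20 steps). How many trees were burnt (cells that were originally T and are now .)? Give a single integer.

Step 1: +1 fires, +1 burnt (F count now 1)
Step 2: +2 fires, +1 burnt (F count now 2)
Step 3: +3 fires, +2 burnt (F count now 3)
Step 4: +4 fires, +3 burnt (F count now 4)
Step 5: +4 fires, +4 burnt (F count now 4)
Step 6: +1 fires, +4 burnt (F count now 1)
Step 7: +0 fires, +1 burnt (F count now 0)
Fire out after step 7
Initially T: 17, now '.': 23
Total burnt (originally-T cells now '.'): 15

Answer: 15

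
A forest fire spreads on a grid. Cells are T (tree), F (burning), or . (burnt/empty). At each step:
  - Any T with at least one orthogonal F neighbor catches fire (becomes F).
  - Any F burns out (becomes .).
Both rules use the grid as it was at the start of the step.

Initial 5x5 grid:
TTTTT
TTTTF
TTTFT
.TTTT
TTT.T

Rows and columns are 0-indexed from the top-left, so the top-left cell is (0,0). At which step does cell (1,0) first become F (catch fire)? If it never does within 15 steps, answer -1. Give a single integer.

Step 1: cell (1,0)='T' (+5 fires, +2 burnt)
Step 2: cell (1,0)='T' (+5 fires, +5 burnt)
Step 3: cell (1,0)='T' (+6 fires, +5 burnt)
Step 4: cell (1,0)='F' (+3 fires, +6 burnt)
  -> target ignites at step 4
Step 5: cell (1,0)='.' (+2 fires, +3 burnt)
Step 6: cell (1,0)='.' (+0 fires, +2 burnt)
  fire out at step 6

4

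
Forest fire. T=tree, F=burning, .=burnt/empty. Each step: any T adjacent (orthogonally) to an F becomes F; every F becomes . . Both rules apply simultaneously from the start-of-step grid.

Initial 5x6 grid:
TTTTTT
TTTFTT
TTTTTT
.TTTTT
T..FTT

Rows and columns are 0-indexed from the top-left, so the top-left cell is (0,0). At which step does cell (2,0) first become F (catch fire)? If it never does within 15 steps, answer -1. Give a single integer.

Step 1: cell (2,0)='T' (+6 fires, +2 burnt)
Step 2: cell (2,0)='T' (+9 fires, +6 burnt)
Step 3: cell (2,0)='T' (+7 fires, +9 burnt)
Step 4: cell (2,0)='F' (+2 fires, +7 burnt)
  -> target ignites at step 4
Step 5: cell (2,0)='.' (+0 fires, +2 burnt)
  fire out at step 5

4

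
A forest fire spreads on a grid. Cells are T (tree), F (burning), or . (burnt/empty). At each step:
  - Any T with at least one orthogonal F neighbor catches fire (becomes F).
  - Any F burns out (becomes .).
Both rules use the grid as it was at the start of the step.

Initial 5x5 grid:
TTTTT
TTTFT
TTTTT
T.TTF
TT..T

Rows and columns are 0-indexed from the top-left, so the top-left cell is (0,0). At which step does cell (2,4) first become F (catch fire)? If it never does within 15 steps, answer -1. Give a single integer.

Step 1: cell (2,4)='F' (+7 fires, +2 burnt)
  -> target ignites at step 1
Step 2: cell (2,4)='.' (+5 fires, +7 burnt)
Step 3: cell (2,4)='.' (+3 fires, +5 burnt)
Step 4: cell (2,4)='.' (+2 fires, +3 burnt)
Step 5: cell (2,4)='.' (+1 fires, +2 burnt)
Step 6: cell (2,4)='.' (+1 fires, +1 burnt)
Step 7: cell (2,4)='.' (+1 fires, +1 burnt)
Step 8: cell (2,4)='.' (+0 fires, +1 burnt)
  fire out at step 8

1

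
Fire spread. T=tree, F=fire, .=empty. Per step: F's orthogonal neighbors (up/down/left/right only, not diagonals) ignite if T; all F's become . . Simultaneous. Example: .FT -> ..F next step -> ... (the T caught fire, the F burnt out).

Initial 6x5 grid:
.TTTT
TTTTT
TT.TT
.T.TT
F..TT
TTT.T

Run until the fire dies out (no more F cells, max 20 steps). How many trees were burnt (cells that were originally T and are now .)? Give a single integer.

Answer: 3

Derivation:
Step 1: +1 fires, +1 burnt (F count now 1)
Step 2: +1 fires, +1 burnt (F count now 1)
Step 3: +1 fires, +1 burnt (F count now 1)
Step 4: +0 fires, +1 burnt (F count now 0)
Fire out after step 4
Initially T: 22, now '.': 11
Total burnt (originally-T cells now '.'): 3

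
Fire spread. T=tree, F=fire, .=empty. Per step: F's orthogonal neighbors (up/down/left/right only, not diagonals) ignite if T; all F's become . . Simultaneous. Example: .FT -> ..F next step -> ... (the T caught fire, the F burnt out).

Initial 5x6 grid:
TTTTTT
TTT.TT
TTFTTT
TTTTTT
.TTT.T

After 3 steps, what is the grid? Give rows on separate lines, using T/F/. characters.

Step 1: 4 trees catch fire, 1 burn out
  TTTTTT
  TTF.TT
  TF.FTT
  TTFTTT
  .TTT.T
Step 2: 7 trees catch fire, 4 burn out
  TTFTTT
  TF..TT
  F...FT
  TF.FTT
  .TFT.T
Step 3: 9 trees catch fire, 7 burn out
  TF.FTT
  F...FT
  .....F
  F...FT
  .F.F.T

TF.FTT
F...FT
.....F
F...FT
.F.F.T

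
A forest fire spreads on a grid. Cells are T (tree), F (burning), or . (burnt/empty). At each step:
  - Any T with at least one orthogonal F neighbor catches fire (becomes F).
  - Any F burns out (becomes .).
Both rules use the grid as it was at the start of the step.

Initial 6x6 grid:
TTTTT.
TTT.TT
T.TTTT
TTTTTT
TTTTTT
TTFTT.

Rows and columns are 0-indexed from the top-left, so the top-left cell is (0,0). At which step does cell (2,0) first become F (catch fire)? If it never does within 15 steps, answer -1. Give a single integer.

Step 1: cell (2,0)='T' (+3 fires, +1 burnt)
Step 2: cell (2,0)='T' (+5 fires, +3 burnt)
Step 3: cell (2,0)='T' (+5 fires, +5 burnt)
Step 4: cell (2,0)='T' (+5 fires, +5 burnt)
Step 5: cell (2,0)='F' (+5 fires, +5 burnt)
  -> target ignites at step 5
Step 6: cell (2,0)='.' (+5 fires, +5 burnt)
Step 7: cell (2,0)='.' (+3 fires, +5 burnt)
Step 8: cell (2,0)='.' (+0 fires, +3 burnt)
  fire out at step 8

5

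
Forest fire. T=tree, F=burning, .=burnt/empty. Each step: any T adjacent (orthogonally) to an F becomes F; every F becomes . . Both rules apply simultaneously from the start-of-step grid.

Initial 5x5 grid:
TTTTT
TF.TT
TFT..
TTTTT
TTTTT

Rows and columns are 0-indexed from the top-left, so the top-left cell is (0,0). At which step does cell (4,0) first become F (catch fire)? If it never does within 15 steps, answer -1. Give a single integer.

Step 1: cell (4,0)='T' (+5 fires, +2 burnt)
Step 2: cell (4,0)='T' (+5 fires, +5 burnt)
Step 3: cell (4,0)='F' (+4 fires, +5 burnt)
  -> target ignites at step 3
Step 4: cell (4,0)='.' (+4 fires, +4 burnt)
Step 5: cell (4,0)='.' (+2 fires, +4 burnt)
Step 6: cell (4,0)='.' (+0 fires, +2 burnt)
  fire out at step 6

3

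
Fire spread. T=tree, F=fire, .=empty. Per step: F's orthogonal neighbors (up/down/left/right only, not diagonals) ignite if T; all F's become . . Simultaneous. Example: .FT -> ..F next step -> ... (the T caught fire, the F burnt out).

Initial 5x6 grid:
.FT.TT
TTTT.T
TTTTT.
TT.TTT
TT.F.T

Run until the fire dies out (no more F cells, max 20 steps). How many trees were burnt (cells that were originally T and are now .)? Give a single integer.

Step 1: +3 fires, +2 burnt (F count now 3)
Step 2: +5 fires, +3 burnt (F count now 5)
Step 3: +6 fires, +5 burnt (F count now 6)
Step 4: +3 fires, +6 burnt (F count now 3)
Step 5: +1 fires, +3 burnt (F count now 1)
Step 6: +0 fires, +1 burnt (F count now 0)
Fire out after step 6
Initially T: 21, now '.': 27
Total burnt (originally-T cells now '.'): 18

Answer: 18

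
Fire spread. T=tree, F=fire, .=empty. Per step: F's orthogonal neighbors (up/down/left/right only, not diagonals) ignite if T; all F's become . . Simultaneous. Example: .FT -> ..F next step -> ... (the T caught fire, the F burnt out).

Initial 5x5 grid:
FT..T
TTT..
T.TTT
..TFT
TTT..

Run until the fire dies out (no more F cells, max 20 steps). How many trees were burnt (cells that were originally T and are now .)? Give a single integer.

Answer: 13

Derivation:
Step 1: +5 fires, +2 burnt (F count now 5)
Step 2: +5 fires, +5 burnt (F count now 5)
Step 3: +2 fires, +5 burnt (F count now 2)
Step 4: +1 fires, +2 burnt (F count now 1)
Step 5: +0 fires, +1 burnt (F count now 0)
Fire out after step 5
Initially T: 14, now '.': 24
Total burnt (originally-T cells now '.'): 13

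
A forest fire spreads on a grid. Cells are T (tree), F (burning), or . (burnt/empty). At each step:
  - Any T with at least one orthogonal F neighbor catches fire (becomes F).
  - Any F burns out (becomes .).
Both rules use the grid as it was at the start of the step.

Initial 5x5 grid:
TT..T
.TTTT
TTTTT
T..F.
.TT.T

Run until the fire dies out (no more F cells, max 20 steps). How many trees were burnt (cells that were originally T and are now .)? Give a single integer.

Step 1: +1 fires, +1 burnt (F count now 1)
Step 2: +3 fires, +1 burnt (F count now 3)
Step 3: +3 fires, +3 burnt (F count now 3)
Step 4: +3 fires, +3 burnt (F count now 3)
Step 5: +2 fires, +3 burnt (F count now 2)
Step 6: +1 fires, +2 burnt (F count now 1)
Step 7: +0 fires, +1 burnt (F count now 0)
Fire out after step 7
Initially T: 16, now '.': 22
Total burnt (originally-T cells now '.'): 13

Answer: 13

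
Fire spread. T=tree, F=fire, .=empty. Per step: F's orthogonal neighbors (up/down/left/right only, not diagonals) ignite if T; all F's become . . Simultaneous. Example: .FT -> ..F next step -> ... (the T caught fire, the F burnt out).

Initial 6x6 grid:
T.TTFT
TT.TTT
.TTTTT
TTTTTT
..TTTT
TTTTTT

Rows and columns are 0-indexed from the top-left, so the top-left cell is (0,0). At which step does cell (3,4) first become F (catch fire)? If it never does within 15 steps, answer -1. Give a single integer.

Step 1: cell (3,4)='T' (+3 fires, +1 burnt)
Step 2: cell (3,4)='T' (+4 fires, +3 burnt)
Step 3: cell (3,4)='F' (+3 fires, +4 burnt)
  -> target ignites at step 3
Step 4: cell (3,4)='.' (+4 fires, +3 burnt)
Step 5: cell (3,4)='.' (+5 fires, +4 burnt)
Step 6: cell (3,4)='.' (+5 fires, +5 burnt)
Step 7: cell (3,4)='.' (+3 fires, +5 burnt)
Step 8: cell (3,4)='.' (+2 fires, +3 burnt)
Step 9: cell (3,4)='.' (+1 fires, +2 burnt)
Step 10: cell (3,4)='.' (+0 fires, +1 burnt)
  fire out at step 10

3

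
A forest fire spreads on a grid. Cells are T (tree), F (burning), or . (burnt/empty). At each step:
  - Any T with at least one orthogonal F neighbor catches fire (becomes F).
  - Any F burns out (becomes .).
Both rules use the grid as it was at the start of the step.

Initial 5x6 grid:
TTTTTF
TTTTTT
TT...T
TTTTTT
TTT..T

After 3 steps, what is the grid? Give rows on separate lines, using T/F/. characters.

Step 1: 2 trees catch fire, 1 burn out
  TTTTF.
  TTTTTF
  TT...T
  TTTTTT
  TTT..T
Step 2: 3 trees catch fire, 2 burn out
  TTTF..
  TTTTF.
  TT...F
  TTTTTT
  TTT..T
Step 3: 3 trees catch fire, 3 burn out
  TTF...
  TTTF..
  TT....
  TTTTTF
  TTT..T

TTF...
TTTF..
TT....
TTTTTF
TTT..T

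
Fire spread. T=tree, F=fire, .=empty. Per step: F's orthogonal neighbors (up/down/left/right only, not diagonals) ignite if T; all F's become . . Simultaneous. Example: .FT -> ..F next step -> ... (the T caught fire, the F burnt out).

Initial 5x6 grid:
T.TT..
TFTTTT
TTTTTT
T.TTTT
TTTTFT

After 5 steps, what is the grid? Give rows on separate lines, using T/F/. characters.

Step 1: 6 trees catch fire, 2 burn out
  T.TT..
  F.FTTT
  TFTTTT
  T.TTFT
  TTTF.F
Step 2: 9 trees catch fire, 6 burn out
  F.FT..
  ...FTT
  F.FTFT
  T.TF.F
  TTF...
Step 3: 7 trees catch fire, 9 burn out
  ...F..
  ....FT
  ...F.F
  F.F...
  TF....
Step 4: 2 trees catch fire, 7 burn out
  ......
  .....F
  ......
  ......
  F.....
Step 5: 0 trees catch fire, 2 burn out
  ......
  ......
  ......
  ......
  ......

......
......
......
......
......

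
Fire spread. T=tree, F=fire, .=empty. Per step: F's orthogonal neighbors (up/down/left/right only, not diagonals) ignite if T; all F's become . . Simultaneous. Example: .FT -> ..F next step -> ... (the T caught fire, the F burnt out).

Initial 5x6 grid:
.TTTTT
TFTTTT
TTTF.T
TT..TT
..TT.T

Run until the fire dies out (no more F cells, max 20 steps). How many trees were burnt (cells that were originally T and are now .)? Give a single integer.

Step 1: +6 fires, +2 burnt (F count now 6)
Step 2: +5 fires, +6 burnt (F count now 5)
Step 3: +3 fires, +5 burnt (F count now 3)
Step 4: +2 fires, +3 burnt (F count now 2)
Step 5: +1 fires, +2 burnt (F count now 1)
Step 6: +2 fires, +1 burnt (F count now 2)
Step 7: +0 fires, +2 burnt (F count now 0)
Fire out after step 7
Initially T: 21, now '.': 28
Total burnt (originally-T cells now '.'): 19

Answer: 19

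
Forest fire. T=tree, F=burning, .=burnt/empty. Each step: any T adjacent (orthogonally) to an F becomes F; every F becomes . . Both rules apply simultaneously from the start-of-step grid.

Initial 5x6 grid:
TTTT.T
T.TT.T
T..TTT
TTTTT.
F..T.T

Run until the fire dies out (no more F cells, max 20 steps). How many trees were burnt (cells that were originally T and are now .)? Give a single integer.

Step 1: +1 fires, +1 burnt (F count now 1)
Step 2: +2 fires, +1 burnt (F count now 2)
Step 3: +2 fires, +2 burnt (F count now 2)
Step 4: +2 fires, +2 burnt (F count now 2)
Step 5: +4 fires, +2 burnt (F count now 4)
Step 6: +3 fires, +4 burnt (F count now 3)
Step 7: +3 fires, +3 burnt (F count now 3)
Step 8: +1 fires, +3 burnt (F count now 1)
Step 9: +1 fires, +1 burnt (F count now 1)
Step 10: +0 fires, +1 burnt (F count now 0)
Fire out after step 10
Initially T: 20, now '.': 29
Total burnt (originally-T cells now '.'): 19

Answer: 19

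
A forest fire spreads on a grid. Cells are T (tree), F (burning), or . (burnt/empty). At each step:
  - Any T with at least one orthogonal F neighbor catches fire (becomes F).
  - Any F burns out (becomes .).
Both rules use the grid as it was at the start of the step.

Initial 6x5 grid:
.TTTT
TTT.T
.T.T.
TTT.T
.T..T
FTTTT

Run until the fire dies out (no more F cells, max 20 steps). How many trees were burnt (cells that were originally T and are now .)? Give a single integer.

Step 1: +1 fires, +1 burnt (F count now 1)
Step 2: +2 fires, +1 burnt (F count now 2)
Step 3: +2 fires, +2 burnt (F count now 2)
Step 4: +4 fires, +2 burnt (F count now 4)
Step 5: +2 fires, +4 burnt (F count now 2)
Step 6: +4 fires, +2 burnt (F count now 4)
Step 7: +1 fires, +4 burnt (F count now 1)
Step 8: +1 fires, +1 burnt (F count now 1)
Step 9: +1 fires, +1 burnt (F count now 1)
Step 10: +1 fires, +1 burnt (F count now 1)
Step 11: +0 fires, +1 burnt (F count now 0)
Fire out after step 11
Initially T: 20, now '.': 29
Total burnt (originally-T cells now '.'): 19

Answer: 19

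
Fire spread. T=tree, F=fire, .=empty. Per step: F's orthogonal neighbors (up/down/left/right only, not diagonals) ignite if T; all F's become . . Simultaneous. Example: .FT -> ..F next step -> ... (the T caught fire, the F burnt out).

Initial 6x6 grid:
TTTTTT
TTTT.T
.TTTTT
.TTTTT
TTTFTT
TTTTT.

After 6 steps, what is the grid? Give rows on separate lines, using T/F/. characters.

Step 1: 4 trees catch fire, 1 burn out
  TTTTTT
  TTTT.T
  .TTTTT
  .TTFTT
  TTF.FT
  TTTFT.
Step 2: 7 trees catch fire, 4 burn out
  TTTTTT
  TTTT.T
  .TTFTT
  .TF.FT
  TF...F
  TTF.F.
Step 3: 7 trees catch fire, 7 burn out
  TTTTTT
  TTTF.T
  .TF.FT
  .F...F
  F.....
  TF....
Step 4: 5 trees catch fire, 7 burn out
  TTTFTT
  TTF..T
  .F...F
  ......
  ......
  F.....
Step 5: 4 trees catch fire, 5 burn out
  TTF.FT
  TF...F
  ......
  ......
  ......
  ......
Step 6: 3 trees catch fire, 4 burn out
  TF...F
  F.....
  ......
  ......
  ......
  ......

TF...F
F.....
......
......
......
......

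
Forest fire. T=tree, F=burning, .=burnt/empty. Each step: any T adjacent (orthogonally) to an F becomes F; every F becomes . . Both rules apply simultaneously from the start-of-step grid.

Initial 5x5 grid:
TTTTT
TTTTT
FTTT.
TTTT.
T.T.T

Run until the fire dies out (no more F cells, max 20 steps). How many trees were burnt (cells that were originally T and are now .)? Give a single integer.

Answer: 19

Derivation:
Step 1: +3 fires, +1 burnt (F count now 3)
Step 2: +5 fires, +3 burnt (F count now 5)
Step 3: +4 fires, +5 burnt (F count now 4)
Step 4: +4 fires, +4 burnt (F count now 4)
Step 5: +2 fires, +4 burnt (F count now 2)
Step 6: +1 fires, +2 burnt (F count now 1)
Step 7: +0 fires, +1 burnt (F count now 0)
Fire out after step 7
Initially T: 20, now '.': 24
Total burnt (originally-T cells now '.'): 19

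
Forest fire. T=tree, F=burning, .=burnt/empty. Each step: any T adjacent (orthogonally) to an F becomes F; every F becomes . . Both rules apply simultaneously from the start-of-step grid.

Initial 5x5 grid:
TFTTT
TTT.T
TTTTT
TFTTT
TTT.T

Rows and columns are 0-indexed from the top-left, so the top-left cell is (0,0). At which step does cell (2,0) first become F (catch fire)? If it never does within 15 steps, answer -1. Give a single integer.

Step 1: cell (2,0)='T' (+7 fires, +2 burnt)
Step 2: cell (2,0)='F' (+8 fires, +7 burnt)
  -> target ignites at step 2
Step 3: cell (2,0)='.' (+3 fires, +8 burnt)
Step 4: cell (2,0)='.' (+3 fires, +3 burnt)
Step 5: cell (2,0)='.' (+0 fires, +3 burnt)
  fire out at step 5

2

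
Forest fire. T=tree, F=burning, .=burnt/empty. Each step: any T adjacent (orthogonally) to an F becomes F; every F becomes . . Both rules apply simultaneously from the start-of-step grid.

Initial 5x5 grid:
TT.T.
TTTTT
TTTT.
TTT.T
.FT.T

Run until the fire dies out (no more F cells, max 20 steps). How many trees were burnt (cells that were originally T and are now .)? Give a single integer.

Step 1: +2 fires, +1 burnt (F count now 2)
Step 2: +3 fires, +2 burnt (F count now 3)
Step 3: +3 fires, +3 burnt (F count now 3)
Step 4: +4 fires, +3 burnt (F count now 4)
Step 5: +2 fires, +4 burnt (F count now 2)
Step 6: +2 fires, +2 burnt (F count now 2)
Step 7: +0 fires, +2 burnt (F count now 0)
Fire out after step 7
Initially T: 18, now '.': 23
Total burnt (originally-T cells now '.'): 16

Answer: 16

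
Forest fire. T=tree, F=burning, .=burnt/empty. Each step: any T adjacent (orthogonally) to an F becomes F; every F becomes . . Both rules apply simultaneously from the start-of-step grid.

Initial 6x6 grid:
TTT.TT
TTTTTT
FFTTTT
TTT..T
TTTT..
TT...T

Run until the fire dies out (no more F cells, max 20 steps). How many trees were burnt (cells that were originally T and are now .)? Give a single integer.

Answer: 25

Derivation:
Step 1: +5 fires, +2 burnt (F count now 5)
Step 2: +7 fires, +5 burnt (F count now 7)
Step 3: +6 fires, +7 burnt (F count now 6)
Step 4: +3 fires, +6 burnt (F count now 3)
Step 5: +3 fires, +3 burnt (F count now 3)
Step 6: +1 fires, +3 burnt (F count now 1)
Step 7: +0 fires, +1 burnt (F count now 0)
Fire out after step 7
Initially T: 26, now '.': 35
Total burnt (originally-T cells now '.'): 25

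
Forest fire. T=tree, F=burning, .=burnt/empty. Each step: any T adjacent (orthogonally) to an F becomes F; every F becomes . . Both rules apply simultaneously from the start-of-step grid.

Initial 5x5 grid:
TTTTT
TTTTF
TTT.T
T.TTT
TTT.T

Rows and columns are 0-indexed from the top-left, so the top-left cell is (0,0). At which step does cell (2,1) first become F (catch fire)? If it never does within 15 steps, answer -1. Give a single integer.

Step 1: cell (2,1)='T' (+3 fires, +1 burnt)
Step 2: cell (2,1)='T' (+3 fires, +3 burnt)
Step 3: cell (2,1)='T' (+5 fires, +3 burnt)
Step 4: cell (2,1)='F' (+4 fires, +5 burnt)
  -> target ignites at step 4
Step 5: cell (2,1)='.' (+3 fires, +4 burnt)
Step 6: cell (2,1)='.' (+2 fires, +3 burnt)
Step 7: cell (2,1)='.' (+1 fires, +2 burnt)
Step 8: cell (2,1)='.' (+0 fires, +1 burnt)
  fire out at step 8

4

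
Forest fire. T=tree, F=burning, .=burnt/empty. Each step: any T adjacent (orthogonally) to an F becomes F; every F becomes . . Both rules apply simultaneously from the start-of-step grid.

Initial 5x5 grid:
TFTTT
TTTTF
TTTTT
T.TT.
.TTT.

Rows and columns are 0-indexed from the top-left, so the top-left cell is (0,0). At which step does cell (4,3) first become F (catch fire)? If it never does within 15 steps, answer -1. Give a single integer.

Step 1: cell (4,3)='T' (+6 fires, +2 burnt)
Step 2: cell (4,3)='T' (+5 fires, +6 burnt)
Step 3: cell (4,3)='T' (+3 fires, +5 burnt)
Step 4: cell (4,3)='F' (+3 fires, +3 burnt)
  -> target ignites at step 4
Step 5: cell (4,3)='.' (+1 fires, +3 burnt)
Step 6: cell (4,3)='.' (+1 fires, +1 burnt)
Step 7: cell (4,3)='.' (+0 fires, +1 burnt)
  fire out at step 7

4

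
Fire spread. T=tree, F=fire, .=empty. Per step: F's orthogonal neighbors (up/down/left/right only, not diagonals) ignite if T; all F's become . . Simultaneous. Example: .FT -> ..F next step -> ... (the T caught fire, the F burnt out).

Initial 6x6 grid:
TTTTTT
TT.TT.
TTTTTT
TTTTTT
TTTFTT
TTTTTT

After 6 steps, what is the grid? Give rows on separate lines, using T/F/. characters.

Step 1: 4 trees catch fire, 1 burn out
  TTTTTT
  TT.TT.
  TTTTTT
  TTTFTT
  TTF.FT
  TTTFTT
Step 2: 7 trees catch fire, 4 burn out
  TTTTTT
  TT.TT.
  TTTFTT
  TTF.FT
  TF...F
  TTF.FT
Step 3: 8 trees catch fire, 7 burn out
  TTTTTT
  TT.FT.
  TTF.FT
  TF...F
  F.....
  TF...F
Step 4: 6 trees catch fire, 8 burn out
  TTTFTT
  TT..F.
  TF...F
  F.....
  ......
  F.....
Step 5: 4 trees catch fire, 6 burn out
  TTF.FT
  TF....
  F.....
  ......
  ......
  ......
Step 6: 3 trees catch fire, 4 burn out
  TF...F
  F.....
  ......
  ......
  ......
  ......

TF...F
F.....
......
......
......
......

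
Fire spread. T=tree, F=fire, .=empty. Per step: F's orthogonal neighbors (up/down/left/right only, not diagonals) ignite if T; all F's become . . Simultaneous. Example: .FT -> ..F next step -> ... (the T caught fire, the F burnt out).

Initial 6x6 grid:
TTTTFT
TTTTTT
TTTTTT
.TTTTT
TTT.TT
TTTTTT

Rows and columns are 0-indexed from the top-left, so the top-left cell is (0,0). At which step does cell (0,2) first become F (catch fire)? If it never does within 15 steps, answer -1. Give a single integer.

Step 1: cell (0,2)='T' (+3 fires, +1 burnt)
Step 2: cell (0,2)='F' (+4 fires, +3 burnt)
  -> target ignites at step 2
Step 3: cell (0,2)='.' (+5 fires, +4 burnt)
Step 4: cell (0,2)='.' (+6 fires, +5 burnt)
Step 5: cell (0,2)='.' (+5 fires, +6 burnt)
Step 6: cell (0,2)='.' (+5 fires, +5 burnt)
Step 7: cell (0,2)='.' (+2 fires, +5 burnt)
Step 8: cell (0,2)='.' (+2 fires, +2 burnt)
Step 9: cell (0,2)='.' (+1 fires, +2 burnt)
Step 10: cell (0,2)='.' (+0 fires, +1 burnt)
  fire out at step 10

2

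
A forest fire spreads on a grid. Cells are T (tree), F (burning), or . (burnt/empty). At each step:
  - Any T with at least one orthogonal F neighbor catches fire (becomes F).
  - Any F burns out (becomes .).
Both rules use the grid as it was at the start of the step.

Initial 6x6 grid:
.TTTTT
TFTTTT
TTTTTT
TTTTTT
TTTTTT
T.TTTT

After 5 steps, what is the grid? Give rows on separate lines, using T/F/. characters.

Step 1: 4 trees catch fire, 1 burn out
  .FTTTT
  F.FTTT
  TFTTTT
  TTTTTT
  TTTTTT
  T.TTTT
Step 2: 5 trees catch fire, 4 burn out
  ..FTTT
  ...FTT
  F.FTTT
  TFTTTT
  TTTTTT
  T.TTTT
Step 3: 6 trees catch fire, 5 burn out
  ...FTT
  ....FT
  ...FTT
  F.FTTT
  TFTTTT
  T.TTTT
Step 4: 6 trees catch fire, 6 burn out
  ....FT
  .....F
  ....FT
  ...FTT
  F.FTTT
  T.TTTT
Step 5: 6 trees catch fire, 6 burn out
  .....F
  ......
  .....F
  ....FT
  ...FTT
  F.FTTT

.....F
......
.....F
....FT
...FTT
F.FTTT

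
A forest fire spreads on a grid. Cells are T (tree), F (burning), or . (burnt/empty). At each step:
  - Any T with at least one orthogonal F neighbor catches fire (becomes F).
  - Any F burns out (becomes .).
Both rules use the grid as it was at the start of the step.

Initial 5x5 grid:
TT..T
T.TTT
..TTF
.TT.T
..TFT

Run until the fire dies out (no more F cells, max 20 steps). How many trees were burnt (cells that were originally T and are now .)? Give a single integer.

Step 1: +5 fires, +2 burnt (F count now 5)
Step 2: +4 fires, +5 burnt (F count now 4)
Step 3: +2 fires, +4 burnt (F count now 2)
Step 4: +0 fires, +2 burnt (F count now 0)
Fire out after step 4
Initially T: 14, now '.': 22
Total burnt (originally-T cells now '.'): 11

Answer: 11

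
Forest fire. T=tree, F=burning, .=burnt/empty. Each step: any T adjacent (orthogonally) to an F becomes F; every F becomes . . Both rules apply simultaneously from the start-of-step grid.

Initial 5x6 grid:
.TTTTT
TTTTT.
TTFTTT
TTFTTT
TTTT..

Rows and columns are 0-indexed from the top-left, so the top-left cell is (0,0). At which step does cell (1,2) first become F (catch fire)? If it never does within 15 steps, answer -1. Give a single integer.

Step 1: cell (1,2)='F' (+6 fires, +2 burnt)
  -> target ignites at step 1
Step 2: cell (1,2)='.' (+9 fires, +6 burnt)
Step 3: cell (1,2)='.' (+7 fires, +9 burnt)
Step 4: cell (1,2)='.' (+1 fires, +7 burnt)
Step 5: cell (1,2)='.' (+1 fires, +1 burnt)
Step 6: cell (1,2)='.' (+0 fires, +1 burnt)
  fire out at step 6

1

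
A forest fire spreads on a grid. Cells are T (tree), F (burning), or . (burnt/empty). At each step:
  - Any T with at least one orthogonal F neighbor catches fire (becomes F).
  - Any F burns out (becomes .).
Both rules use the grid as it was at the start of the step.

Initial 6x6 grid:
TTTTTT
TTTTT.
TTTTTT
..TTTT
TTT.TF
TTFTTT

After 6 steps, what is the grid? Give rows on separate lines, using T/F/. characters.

Step 1: 6 trees catch fire, 2 burn out
  TTTTTT
  TTTTT.
  TTTTTT
  ..TTTF
  TTF.F.
  TF.FTF
Step 2: 6 trees catch fire, 6 burn out
  TTTTTT
  TTTTT.
  TTTTTF
  ..FTF.
  TF....
  F...F.
Step 3: 4 trees catch fire, 6 burn out
  TTTTTT
  TTTTT.
  TTFTF.
  ...F..
  F.....
  ......
Step 4: 4 trees catch fire, 4 burn out
  TTTTTT
  TTFTF.
  TF.F..
  ......
  ......
  ......
Step 5: 5 trees catch fire, 4 burn out
  TTFTFT
  TF.F..
  F.....
  ......
  ......
  ......
Step 6: 4 trees catch fire, 5 burn out
  TF.F.F
  F.....
  ......
  ......
  ......
  ......

TF.F.F
F.....
......
......
......
......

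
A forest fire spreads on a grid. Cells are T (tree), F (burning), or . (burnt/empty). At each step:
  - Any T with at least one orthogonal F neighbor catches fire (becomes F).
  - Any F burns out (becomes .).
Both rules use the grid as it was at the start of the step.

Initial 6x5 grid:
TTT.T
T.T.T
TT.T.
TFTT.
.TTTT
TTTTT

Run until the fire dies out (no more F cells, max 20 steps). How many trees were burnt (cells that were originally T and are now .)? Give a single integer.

Answer: 20

Derivation:
Step 1: +4 fires, +1 burnt (F count now 4)
Step 2: +4 fires, +4 burnt (F count now 4)
Step 3: +5 fires, +4 burnt (F count now 5)
Step 4: +3 fires, +5 burnt (F count now 3)
Step 5: +2 fires, +3 burnt (F count now 2)
Step 6: +1 fires, +2 burnt (F count now 1)
Step 7: +1 fires, +1 burnt (F count now 1)
Step 8: +0 fires, +1 burnt (F count now 0)
Fire out after step 8
Initially T: 22, now '.': 28
Total burnt (originally-T cells now '.'): 20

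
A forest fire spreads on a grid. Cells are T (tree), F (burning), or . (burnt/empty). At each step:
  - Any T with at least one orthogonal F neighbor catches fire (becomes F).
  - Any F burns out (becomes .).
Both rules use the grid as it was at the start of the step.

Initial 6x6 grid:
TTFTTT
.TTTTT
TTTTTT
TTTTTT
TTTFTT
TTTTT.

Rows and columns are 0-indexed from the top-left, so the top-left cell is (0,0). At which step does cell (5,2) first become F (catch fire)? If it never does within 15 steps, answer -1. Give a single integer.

Step 1: cell (5,2)='T' (+7 fires, +2 burnt)
Step 2: cell (5,2)='F' (+12 fires, +7 burnt)
  -> target ignites at step 2
Step 3: cell (5,2)='.' (+8 fires, +12 burnt)
Step 4: cell (5,2)='.' (+5 fires, +8 burnt)
Step 5: cell (5,2)='.' (+0 fires, +5 burnt)
  fire out at step 5

2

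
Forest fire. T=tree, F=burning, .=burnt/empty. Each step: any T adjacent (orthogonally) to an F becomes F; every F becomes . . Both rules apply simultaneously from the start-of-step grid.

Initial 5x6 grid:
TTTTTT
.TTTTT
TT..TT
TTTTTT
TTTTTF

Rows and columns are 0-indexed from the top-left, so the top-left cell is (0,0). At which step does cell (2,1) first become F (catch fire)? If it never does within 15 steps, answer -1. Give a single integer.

Step 1: cell (2,1)='T' (+2 fires, +1 burnt)
Step 2: cell (2,1)='T' (+3 fires, +2 burnt)
Step 3: cell (2,1)='T' (+4 fires, +3 burnt)
Step 4: cell (2,1)='T' (+4 fires, +4 burnt)
Step 5: cell (2,1)='T' (+4 fires, +4 burnt)
Step 6: cell (2,1)='F' (+4 fires, +4 burnt)
  -> target ignites at step 6
Step 7: cell (2,1)='.' (+3 fires, +4 burnt)
Step 8: cell (2,1)='.' (+1 fires, +3 burnt)
Step 9: cell (2,1)='.' (+1 fires, +1 burnt)
Step 10: cell (2,1)='.' (+0 fires, +1 burnt)
  fire out at step 10

6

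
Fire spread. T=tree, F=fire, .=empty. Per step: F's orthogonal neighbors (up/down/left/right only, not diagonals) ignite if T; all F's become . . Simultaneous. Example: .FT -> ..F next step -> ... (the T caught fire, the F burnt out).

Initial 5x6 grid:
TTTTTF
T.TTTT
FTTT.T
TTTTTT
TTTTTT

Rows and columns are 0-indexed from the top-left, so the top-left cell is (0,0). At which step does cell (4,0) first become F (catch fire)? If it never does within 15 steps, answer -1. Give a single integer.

Step 1: cell (4,0)='T' (+5 fires, +2 burnt)
Step 2: cell (4,0)='F' (+7 fires, +5 burnt)
  -> target ignites at step 2
Step 3: cell (4,0)='.' (+8 fires, +7 burnt)
Step 4: cell (4,0)='.' (+4 fires, +8 burnt)
Step 5: cell (4,0)='.' (+2 fires, +4 burnt)
Step 6: cell (4,0)='.' (+0 fires, +2 burnt)
  fire out at step 6

2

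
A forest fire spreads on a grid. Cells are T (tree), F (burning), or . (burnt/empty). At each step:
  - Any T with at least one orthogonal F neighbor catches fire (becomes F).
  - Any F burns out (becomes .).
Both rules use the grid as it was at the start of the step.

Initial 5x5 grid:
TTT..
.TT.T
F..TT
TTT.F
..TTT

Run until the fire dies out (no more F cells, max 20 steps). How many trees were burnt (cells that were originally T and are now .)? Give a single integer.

Step 1: +3 fires, +2 burnt (F count now 3)
Step 2: +4 fires, +3 burnt (F count now 4)
Step 3: +2 fires, +4 burnt (F count now 2)
Step 4: +0 fires, +2 burnt (F count now 0)
Fire out after step 4
Initially T: 14, now '.': 20
Total burnt (originally-T cells now '.'): 9

Answer: 9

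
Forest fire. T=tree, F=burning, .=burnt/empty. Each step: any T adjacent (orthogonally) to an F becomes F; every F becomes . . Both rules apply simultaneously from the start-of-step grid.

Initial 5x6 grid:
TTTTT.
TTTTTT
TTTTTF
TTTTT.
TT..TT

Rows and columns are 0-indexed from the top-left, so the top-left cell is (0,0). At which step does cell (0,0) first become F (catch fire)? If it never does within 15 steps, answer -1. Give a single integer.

Step 1: cell (0,0)='T' (+2 fires, +1 burnt)
Step 2: cell (0,0)='T' (+3 fires, +2 burnt)
Step 3: cell (0,0)='T' (+5 fires, +3 burnt)
Step 4: cell (0,0)='T' (+5 fires, +5 burnt)
Step 5: cell (0,0)='T' (+4 fires, +5 burnt)
Step 6: cell (0,0)='T' (+4 fires, +4 burnt)
Step 7: cell (0,0)='F' (+2 fires, +4 burnt)
  -> target ignites at step 7
Step 8: cell (0,0)='.' (+0 fires, +2 burnt)
  fire out at step 8

7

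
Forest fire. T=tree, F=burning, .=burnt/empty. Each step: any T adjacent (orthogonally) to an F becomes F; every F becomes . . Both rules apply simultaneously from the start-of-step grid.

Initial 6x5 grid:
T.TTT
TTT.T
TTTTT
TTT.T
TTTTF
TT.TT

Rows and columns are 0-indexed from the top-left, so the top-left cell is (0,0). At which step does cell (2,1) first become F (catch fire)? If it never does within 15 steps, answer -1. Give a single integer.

Step 1: cell (2,1)='T' (+3 fires, +1 burnt)
Step 2: cell (2,1)='T' (+3 fires, +3 burnt)
Step 3: cell (2,1)='T' (+4 fires, +3 burnt)
Step 4: cell (2,1)='T' (+5 fires, +4 burnt)
Step 5: cell (2,1)='F' (+5 fires, +5 burnt)
  -> target ignites at step 5
Step 6: cell (2,1)='.' (+3 fires, +5 burnt)
Step 7: cell (2,1)='.' (+1 fires, +3 burnt)
Step 8: cell (2,1)='.' (+1 fires, +1 burnt)
Step 9: cell (2,1)='.' (+0 fires, +1 burnt)
  fire out at step 9

5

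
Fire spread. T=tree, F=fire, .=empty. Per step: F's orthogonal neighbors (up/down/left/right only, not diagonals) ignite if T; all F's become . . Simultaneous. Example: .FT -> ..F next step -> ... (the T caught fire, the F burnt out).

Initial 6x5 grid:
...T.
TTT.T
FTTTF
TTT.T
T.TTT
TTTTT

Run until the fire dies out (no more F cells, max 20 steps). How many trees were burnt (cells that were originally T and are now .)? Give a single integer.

Step 1: +6 fires, +2 burnt (F count now 6)
Step 2: +5 fires, +6 burnt (F count now 5)
Step 3: +5 fires, +5 burnt (F count now 5)
Step 4: +3 fires, +5 burnt (F count now 3)
Step 5: +1 fires, +3 burnt (F count now 1)
Step 6: +0 fires, +1 burnt (F count now 0)
Fire out after step 6
Initially T: 21, now '.': 29
Total burnt (originally-T cells now '.'): 20

Answer: 20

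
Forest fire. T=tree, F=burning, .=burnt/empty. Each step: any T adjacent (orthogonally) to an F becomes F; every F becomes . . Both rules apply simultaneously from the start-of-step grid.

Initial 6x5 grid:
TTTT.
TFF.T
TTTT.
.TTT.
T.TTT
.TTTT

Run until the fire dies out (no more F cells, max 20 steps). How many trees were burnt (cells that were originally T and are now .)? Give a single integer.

Step 1: +5 fires, +2 burnt (F count now 5)
Step 2: +6 fires, +5 burnt (F count now 6)
Step 3: +2 fires, +6 burnt (F count now 2)
Step 4: +2 fires, +2 burnt (F count now 2)
Step 5: +3 fires, +2 burnt (F count now 3)
Step 6: +1 fires, +3 burnt (F count now 1)
Step 7: +0 fires, +1 burnt (F count now 0)
Fire out after step 7
Initially T: 21, now '.': 28
Total burnt (originally-T cells now '.'): 19

Answer: 19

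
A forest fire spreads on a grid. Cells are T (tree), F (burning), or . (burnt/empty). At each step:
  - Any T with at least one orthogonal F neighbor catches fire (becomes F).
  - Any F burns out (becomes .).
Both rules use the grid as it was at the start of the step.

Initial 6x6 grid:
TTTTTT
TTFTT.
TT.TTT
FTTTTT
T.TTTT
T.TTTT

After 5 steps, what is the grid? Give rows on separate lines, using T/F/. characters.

Step 1: 6 trees catch fire, 2 burn out
  TTFTTT
  TF.FT.
  FT.TTT
  .FTTTT
  F.TTTT
  T.TTTT
Step 2: 8 trees catch fire, 6 burn out
  TF.FTT
  F...F.
  .F.FTT
  ..FTTT
  ..TTTT
  F.TTTT
Step 3: 5 trees catch fire, 8 burn out
  F...FT
  ......
  ....FT
  ...FTT
  ..FTTT
  ..TTTT
Step 4: 5 trees catch fire, 5 burn out
  .....F
  ......
  .....F
  ....FT
  ...FTT
  ..FTTT
Step 5: 3 trees catch fire, 5 burn out
  ......
  ......
  ......
  .....F
  ....FT
  ...FTT

......
......
......
.....F
....FT
...FTT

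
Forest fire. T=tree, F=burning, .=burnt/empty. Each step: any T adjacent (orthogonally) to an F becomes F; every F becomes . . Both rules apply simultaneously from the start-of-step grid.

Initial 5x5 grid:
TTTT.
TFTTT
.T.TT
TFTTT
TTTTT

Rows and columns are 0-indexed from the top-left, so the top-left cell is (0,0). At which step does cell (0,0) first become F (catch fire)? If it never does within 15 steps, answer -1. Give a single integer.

Step 1: cell (0,0)='T' (+7 fires, +2 burnt)
Step 2: cell (0,0)='F' (+6 fires, +7 burnt)
  -> target ignites at step 2
Step 3: cell (0,0)='.' (+5 fires, +6 burnt)
Step 4: cell (0,0)='.' (+2 fires, +5 burnt)
Step 5: cell (0,0)='.' (+0 fires, +2 burnt)
  fire out at step 5

2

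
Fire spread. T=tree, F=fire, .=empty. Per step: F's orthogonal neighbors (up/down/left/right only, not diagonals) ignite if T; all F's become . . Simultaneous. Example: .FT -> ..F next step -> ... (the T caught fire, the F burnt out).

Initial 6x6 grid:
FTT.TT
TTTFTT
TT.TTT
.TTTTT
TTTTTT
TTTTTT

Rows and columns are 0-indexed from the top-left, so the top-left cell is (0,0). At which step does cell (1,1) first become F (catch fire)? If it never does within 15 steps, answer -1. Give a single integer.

Step 1: cell (1,1)='T' (+5 fires, +2 burnt)
Step 2: cell (1,1)='F' (+7 fires, +5 burnt)
  -> target ignites at step 2
Step 3: cell (1,1)='.' (+6 fires, +7 burnt)
Step 4: cell (1,1)='.' (+5 fires, +6 burnt)
Step 5: cell (1,1)='.' (+4 fires, +5 burnt)
Step 6: cell (1,1)='.' (+3 fires, +4 burnt)
Step 7: cell (1,1)='.' (+1 fires, +3 burnt)
Step 8: cell (1,1)='.' (+0 fires, +1 burnt)
  fire out at step 8

2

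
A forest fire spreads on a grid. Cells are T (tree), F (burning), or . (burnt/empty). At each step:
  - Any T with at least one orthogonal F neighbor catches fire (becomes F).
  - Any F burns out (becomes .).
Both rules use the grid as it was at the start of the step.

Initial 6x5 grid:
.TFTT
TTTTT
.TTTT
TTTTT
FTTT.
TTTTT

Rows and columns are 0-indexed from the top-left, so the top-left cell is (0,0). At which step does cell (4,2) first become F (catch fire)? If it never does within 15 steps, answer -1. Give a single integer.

Step 1: cell (4,2)='T' (+6 fires, +2 burnt)
Step 2: cell (4,2)='F' (+7 fires, +6 burnt)
  -> target ignites at step 2
Step 3: cell (4,2)='.' (+7 fires, +7 burnt)
Step 4: cell (4,2)='.' (+3 fires, +7 burnt)
Step 5: cell (4,2)='.' (+2 fires, +3 burnt)
Step 6: cell (4,2)='.' (+0 fires, +2 burnt)
  fire out at step 6

2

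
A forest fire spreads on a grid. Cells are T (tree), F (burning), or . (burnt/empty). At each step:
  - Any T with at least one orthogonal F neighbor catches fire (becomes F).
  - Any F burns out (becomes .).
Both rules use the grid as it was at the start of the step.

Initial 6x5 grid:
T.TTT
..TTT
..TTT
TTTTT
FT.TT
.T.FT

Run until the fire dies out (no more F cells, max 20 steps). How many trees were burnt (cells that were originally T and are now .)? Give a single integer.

Answer: 19

Derivation:
Step 1: +4 fires, +2 burnt (F count now 4)
Step 2: +4 fires, +4 burnt (F count now 4)
Step 3: +3 fires, +4 burnt (F count now 3)
Step 4: +3 fires, +3 burnt (F count now 3)
Step 5: +3 fires, +3 burnt (F count now 3)
Step 6: +2 fires, +3 burnt (F count now 2)
Step 7: +0 fires, +2 burnt (F count now 0)
Fire out after step 7
Initially T: 20, now '.': 29
Total burnt (originally-T cells now '.'): 19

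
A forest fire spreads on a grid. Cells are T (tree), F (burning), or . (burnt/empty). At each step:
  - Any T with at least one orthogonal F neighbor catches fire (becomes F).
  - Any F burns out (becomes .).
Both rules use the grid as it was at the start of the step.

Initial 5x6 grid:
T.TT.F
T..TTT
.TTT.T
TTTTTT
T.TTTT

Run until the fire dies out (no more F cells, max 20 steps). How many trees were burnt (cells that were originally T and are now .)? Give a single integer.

Answer: 20

Derivation:
Step 1: +1 fires, +1 burnt (F count now 1)
Step 2: +2 fires, +1 burnt (F count now 2)
Step 3: +2 fires, +2 burnt (F count now 2)
Step 4: +4 fires, +2 burnt (F count now 4)
Step 5: +4 fires, +4 burnt (F count now 4)
Step 6: +3 fires, +4 burnt (F count now 3)
Step 7: +2 fires, +3 burnt (F count now 2)
Step 8: +1 fires, +2 burnt (F count now 1)
Step 9: +1 fires, +1 burnt (F count now 1)
Step 10: +0 fires, +1 burnt (F count now 0)
Fire out after step 10
Initially T: 22, now '.': 28
Total burnt (originally-T cells now '.'): 20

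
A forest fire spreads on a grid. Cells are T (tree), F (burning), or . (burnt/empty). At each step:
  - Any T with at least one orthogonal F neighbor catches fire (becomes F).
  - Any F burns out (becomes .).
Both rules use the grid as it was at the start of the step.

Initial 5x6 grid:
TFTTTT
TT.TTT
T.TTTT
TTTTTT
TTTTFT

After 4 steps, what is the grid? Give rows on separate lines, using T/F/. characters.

Step 1: 6 trees catch fire, 2 burn out
  F.FTTT
  TF.TTT
  T.TTTT
  TTTTFT
  TTTF.F
Step 2: 6 trees catch fire, 6 burn out
  ...FTT
  F..TTT
  T.TTFT
  TTTF.F
  TTF...
Step 3: 8 trees catch fire, 6 burn out
  ....FT
  ...FFT
  F.TF.F
  TTF...
  TF....
Step 4: 6 trees catch fire, 8 burn out
  .....F
  .....F
  ..F...
  FF....
  F.....

.....F
.....F
..F...
FF....
F.....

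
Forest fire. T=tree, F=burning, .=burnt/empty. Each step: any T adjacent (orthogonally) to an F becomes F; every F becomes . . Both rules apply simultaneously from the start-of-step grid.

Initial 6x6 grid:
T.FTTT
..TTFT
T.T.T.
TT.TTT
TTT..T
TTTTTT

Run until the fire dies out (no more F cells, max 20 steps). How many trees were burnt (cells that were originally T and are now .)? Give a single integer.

Answer: 24

Derivation:
Step 1: +6 fires, +2 burnt (F count now 6)
Step 2: +3 fires, +6 burnt (F count now 3)
Step 3: +2 fires, +3 burnt (F count now 2)
Step 4: +1 fires, +2 burnt (F count now 1)
Step 5: +1 fires, +1 burnt (F count now 1)
Step 6: +1 fires, +1 burnt (F count now 1)
Step 7: +1 fires, +1 burnt (F count now 1)
Step 8: +1 fires, +1 burnt (F count now 1)
Step 9: +2 fires, +1 burnt (F count now 2)
Step 10: +2 fires, +2 burnt (F count now 2)
Step 11: +2 fires, +2 burnt (F count now 2)
Step 12: +1 fires, +2 burnt (F count now 1)
Step 13: +1 fires, +1 burnt (F count now 1)
Step 14: +0 fires, +1 burnt (F count now 0)
Fire out after step 14
Initially T: 25, now '.': 35
Total burnt (originally-T cells now '.'): 24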